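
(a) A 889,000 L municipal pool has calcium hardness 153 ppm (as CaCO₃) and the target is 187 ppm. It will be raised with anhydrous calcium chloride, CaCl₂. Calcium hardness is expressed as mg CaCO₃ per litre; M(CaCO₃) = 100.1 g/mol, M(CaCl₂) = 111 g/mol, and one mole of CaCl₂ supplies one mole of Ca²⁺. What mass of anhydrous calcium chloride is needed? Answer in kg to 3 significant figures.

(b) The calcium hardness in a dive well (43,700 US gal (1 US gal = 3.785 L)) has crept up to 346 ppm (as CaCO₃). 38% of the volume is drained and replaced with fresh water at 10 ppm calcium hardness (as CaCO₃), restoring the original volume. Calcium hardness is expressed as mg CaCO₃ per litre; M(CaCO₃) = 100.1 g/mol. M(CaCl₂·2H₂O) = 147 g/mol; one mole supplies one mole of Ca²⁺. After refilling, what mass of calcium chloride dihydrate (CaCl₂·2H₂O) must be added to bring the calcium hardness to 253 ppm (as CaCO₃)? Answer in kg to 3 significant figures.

(a) 33.5 kg; (b) 8.42 kg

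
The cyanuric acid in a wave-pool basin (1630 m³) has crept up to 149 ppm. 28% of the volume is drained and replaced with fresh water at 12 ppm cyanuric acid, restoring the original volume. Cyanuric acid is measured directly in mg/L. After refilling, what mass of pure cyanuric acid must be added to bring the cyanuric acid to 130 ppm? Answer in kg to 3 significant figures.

31.6 kg

Volume: 1630 m³ = 1,630,000 L.
After draining 28% and refilling: 149 × 0.72 + 12 × 0.28 = 110.64 ppm.
Deficit to target: 130 − 110.64 = 19.36 mg/L.
Mass: 19.36 mg/L × 1,630,000 L = 31,560 g cyanuric acid.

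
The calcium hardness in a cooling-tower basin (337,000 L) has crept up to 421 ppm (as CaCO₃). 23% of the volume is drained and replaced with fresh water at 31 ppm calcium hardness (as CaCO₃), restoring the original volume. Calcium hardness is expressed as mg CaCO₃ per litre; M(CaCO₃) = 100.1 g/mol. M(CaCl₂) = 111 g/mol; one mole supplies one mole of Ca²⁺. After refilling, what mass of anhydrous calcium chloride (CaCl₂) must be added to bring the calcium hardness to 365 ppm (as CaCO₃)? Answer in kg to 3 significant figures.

12.6 kg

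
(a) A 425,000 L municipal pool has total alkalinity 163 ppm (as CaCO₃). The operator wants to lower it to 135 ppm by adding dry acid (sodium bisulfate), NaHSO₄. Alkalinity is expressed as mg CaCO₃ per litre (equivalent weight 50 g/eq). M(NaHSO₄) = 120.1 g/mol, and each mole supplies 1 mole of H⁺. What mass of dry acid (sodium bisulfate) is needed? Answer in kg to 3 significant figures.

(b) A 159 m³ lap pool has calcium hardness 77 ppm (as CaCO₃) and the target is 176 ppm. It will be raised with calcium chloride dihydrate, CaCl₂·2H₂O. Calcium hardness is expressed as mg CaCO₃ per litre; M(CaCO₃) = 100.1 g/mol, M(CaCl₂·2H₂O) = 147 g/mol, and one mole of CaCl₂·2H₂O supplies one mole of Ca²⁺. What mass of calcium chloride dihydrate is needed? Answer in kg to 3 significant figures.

(a) 28.6 kg; (b) 23.1 kg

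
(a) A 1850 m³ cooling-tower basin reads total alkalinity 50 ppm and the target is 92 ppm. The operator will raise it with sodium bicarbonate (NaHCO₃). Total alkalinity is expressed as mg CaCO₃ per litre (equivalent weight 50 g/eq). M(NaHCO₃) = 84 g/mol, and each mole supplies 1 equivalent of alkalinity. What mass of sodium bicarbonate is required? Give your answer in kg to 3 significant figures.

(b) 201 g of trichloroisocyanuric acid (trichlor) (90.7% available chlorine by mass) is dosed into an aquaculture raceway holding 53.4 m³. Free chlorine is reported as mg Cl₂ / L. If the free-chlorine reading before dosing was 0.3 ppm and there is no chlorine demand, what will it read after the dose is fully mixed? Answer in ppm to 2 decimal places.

(a) Volume: 1850 m³ = 1,850,000 L.
(a) Alkalinity to add: (92 − 50) = 42 mg/L as CaCO₃ × 1,850,000 L = 77,700 g as CaCO₃.
(a) Equivalents: 77,700 g ÷ 50 g/eq = 1554 eq.
(a) NaHCO₃ supplies 1 eq per mole → 1554 mol.
(a) Mass: 1554 mol × 84 g/mol = 130,500 g.

(b) Volume: 53.4 m³ = 53,400 L.
(b) Available chlorine delivered: 201 g × 0.907 = 182.3 g as Cl₂.
(b) Concentration rise: 182.3 g / 53,400 L = 3.414 mg/L = 3.41 ppm.
(b) Final FC: 0.3 + 3.41 = 3.71 ppm.

(a) 131 kg; (b) 3.71 ppm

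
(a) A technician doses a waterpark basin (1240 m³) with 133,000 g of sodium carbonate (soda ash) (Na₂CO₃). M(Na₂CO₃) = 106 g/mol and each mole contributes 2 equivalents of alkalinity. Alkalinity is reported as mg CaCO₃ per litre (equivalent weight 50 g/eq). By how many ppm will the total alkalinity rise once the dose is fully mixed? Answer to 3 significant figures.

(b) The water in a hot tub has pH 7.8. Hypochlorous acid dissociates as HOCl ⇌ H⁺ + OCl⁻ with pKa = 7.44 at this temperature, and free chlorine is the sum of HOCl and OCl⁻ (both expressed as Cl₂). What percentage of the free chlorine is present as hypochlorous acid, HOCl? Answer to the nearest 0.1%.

(a) 101 ppm; (b) 30.4%

(a) Volume: 1240 m³ = 1,240,000 L.
(a) Moles of Na₂CO₃: 133,000 g ÷ 106 g/mol = 1255 mol → 2509 eq of alkalinity.
(a) As CaCO₃: 2509 eq × 50 g/eq = 125,500 g.
(a) Rise: 125,500 g / 1,240,000 L × 1000 = 101.2 mg/L.

(b) [OCl⁻]/[HOCl] = 10^(pH − pKa) = 10^(7.8 − 7.44) = 10^0.36 = 2.291.
(b) Fraction as HOCl = 1 / (1 + 2.291) = 0.3039.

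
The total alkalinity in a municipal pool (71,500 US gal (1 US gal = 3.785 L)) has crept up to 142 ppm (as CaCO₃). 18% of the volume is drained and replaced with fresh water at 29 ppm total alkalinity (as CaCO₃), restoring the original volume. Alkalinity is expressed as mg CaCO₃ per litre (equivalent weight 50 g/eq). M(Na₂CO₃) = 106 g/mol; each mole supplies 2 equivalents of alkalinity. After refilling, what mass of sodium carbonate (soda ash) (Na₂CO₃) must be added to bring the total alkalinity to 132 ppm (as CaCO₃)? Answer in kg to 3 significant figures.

2.97 kg

Volume: 71,500 US gal × 3.785 L/gal = 270,628 L.
After draining 18% and refilling: 142 × 0.82 + 29 × 0.18 = 121.66 ppm.
Deficit to target: 132 − 121.66 = 10.34 mg/L.
As CaCO₃: 10.34 mg/L × 270,628 L = 2798 g; ÷ 50 g/eq ÷ 2 = 27.98 mol Na₂CO₃.
Mass: 27.98 × 106 = 2966 g.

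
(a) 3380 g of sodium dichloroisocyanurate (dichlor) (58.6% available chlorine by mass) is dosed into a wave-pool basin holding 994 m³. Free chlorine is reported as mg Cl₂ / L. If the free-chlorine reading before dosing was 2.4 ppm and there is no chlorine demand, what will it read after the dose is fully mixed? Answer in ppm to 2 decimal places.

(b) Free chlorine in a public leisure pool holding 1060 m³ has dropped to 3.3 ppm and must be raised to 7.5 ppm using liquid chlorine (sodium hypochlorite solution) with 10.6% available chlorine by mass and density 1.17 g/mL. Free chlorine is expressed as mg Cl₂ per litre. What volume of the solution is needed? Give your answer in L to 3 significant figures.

(a) 4.39 ppm; (b) 35.9 L

(a) Volume: 994 m³ = 994,000 L.
(a) Available chlorine delivered: 3380 g × 0.586 = 1981 g as Cl₂.
(a) Concentration rise: 1981 g / 994,000 L = 1.993 mg/L = 1.99 ppm.
(a) Final FC: 2.4 + 1.99 = 4.39 ppm.

(b) Volume: 1060 m³ = 1,060,000 L.
(b) Chlorine deficit: 7.5 − 3.3 = 4.2 ppm = 4.2 mg/L as Cl₂.
(b) Cl₂ equivalent needed: 4.2 mg/L × 1,060,000 L = 4,452,000 mg = 4452 g.
(b) Product at 10.6% available chlorine: 4452 / 0.106 = 42,000 g.
(b) Volume at density 1.17 g/mL: 42,000 g ÷ 1.17 g/mL = 35,900 mL.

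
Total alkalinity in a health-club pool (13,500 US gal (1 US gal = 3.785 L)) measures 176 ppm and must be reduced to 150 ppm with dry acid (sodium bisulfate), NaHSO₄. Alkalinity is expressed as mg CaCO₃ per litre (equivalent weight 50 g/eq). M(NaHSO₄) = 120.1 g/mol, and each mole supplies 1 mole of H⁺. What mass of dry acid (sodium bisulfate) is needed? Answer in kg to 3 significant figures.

3.19 kg

Volume: 13,500 US gal × 3.785 L/gal = 51,098 L.
Alkalinity to neutralize: (176 − 150) = 26 mg/L as CaCO₃ × 51,098 L = 1329 g as CaCO₃.
Equivalents of H⁺ required: 1329 ÷ 50 g/eq = 26.57 eq = 26.57 mol NaHSO₄.
Mass of NaHSO₄: 26.57 × 120.1 = 3191 g.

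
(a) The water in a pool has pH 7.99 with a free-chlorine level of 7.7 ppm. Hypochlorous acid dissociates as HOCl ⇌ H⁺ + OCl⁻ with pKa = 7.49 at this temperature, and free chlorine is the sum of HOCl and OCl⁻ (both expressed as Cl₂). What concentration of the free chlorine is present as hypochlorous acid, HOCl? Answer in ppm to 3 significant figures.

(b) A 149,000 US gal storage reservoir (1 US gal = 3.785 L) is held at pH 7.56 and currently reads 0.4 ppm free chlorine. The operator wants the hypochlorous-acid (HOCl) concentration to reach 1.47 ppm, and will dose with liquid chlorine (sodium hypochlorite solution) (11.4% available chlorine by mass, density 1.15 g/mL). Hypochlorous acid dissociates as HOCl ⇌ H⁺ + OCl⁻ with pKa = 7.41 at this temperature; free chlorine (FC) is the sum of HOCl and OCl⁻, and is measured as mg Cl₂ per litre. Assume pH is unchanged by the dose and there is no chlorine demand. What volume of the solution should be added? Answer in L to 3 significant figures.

(a) [OCl⁻]/[HOCl] = 10^(pH − pKa) = 10^(7.99 − 7.49) = 10^0.50 = 3.162.
(a) Fraction as HOCl = 1 / (1 + 3.162) = 0.2403.
(a) HOCl = 0.2403 × 7.7 ppm = 1.85 ppm.

(b) Volume: 149,000 US gal × 3.785 L/gal = 563,965 L.
(b) [OCl⁻]/[HOCl] = 10^(pH − pKa) = 10^(7.56 − 7.41) = 1.413; fraction as HOCl = 1/(1 + 1.413) = 0.4145.
(b) Free chlorine required for 1.47 ppm HOCl: 1.47 / 0.4145 = 3.546 ppm.
(b) FC to add: 3.546 − 0.4 = 3.146 mg/L as Cl₂.
(b) Cl₂ equivalent: 3.146 mg/L × 563,965 L = 1774 g.
(b) Product at 11.4% available Cl: 1774 / 0.114 = 15,570 g.
(b) Volume: 15,570 g ÷ 1.15 g/mL = 13,540 mL.

(a) 1.85 ppm; (b) 13.5 L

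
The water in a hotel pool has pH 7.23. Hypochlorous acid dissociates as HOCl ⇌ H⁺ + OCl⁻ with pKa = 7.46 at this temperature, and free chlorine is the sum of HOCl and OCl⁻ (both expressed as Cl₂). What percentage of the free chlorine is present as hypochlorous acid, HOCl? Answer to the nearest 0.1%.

62.9%

[OCl⁻]/[HOCl] = 10^(pH − pKa) = 10^(7.23 − 7.46) = 10^-0.23 = 0.5888.
Fraction as HOCl = 1 / (1 + 0.5888) = 0.6294.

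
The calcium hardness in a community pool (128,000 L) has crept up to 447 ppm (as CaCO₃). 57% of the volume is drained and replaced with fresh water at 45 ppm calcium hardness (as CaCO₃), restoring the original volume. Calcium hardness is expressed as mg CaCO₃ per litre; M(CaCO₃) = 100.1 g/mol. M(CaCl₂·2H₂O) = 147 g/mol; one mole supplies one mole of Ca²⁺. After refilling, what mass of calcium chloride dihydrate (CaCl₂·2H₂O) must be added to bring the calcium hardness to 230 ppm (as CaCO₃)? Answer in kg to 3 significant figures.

2.28 kg

After draining 57% and refilling: 447 × 0.43 + 45 × 0.57 = 217.86 ppm.
Deficit to target: 230 − 217.86 = 12.14 mg/L.
As CaCO₃: 12.14 mg/L × 128,000 L = 1554 g; ÷ 100.1 = 15.52 mol Ca²⁺.
Mass: 15.52 × 147 = 2282 g.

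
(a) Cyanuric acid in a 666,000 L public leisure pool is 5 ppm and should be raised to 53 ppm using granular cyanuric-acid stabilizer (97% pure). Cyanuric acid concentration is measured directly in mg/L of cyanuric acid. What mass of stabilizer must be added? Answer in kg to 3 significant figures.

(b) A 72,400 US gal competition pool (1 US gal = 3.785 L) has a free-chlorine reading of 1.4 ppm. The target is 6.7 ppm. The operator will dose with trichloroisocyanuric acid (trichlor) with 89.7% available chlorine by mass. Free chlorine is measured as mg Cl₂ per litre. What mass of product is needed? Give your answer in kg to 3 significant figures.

(a) 33.0 kg; (b) 1.62 kg

(a) CYA to add: (53 − 5) = 48 mg/L × 666,000 L = 31,970 g cyanuric acid.
(a) At 97% purity: 31,970 / 0.97 = 32,960 g product.

(b) Volume: 72,400 US gal × 3.785 L/gal = 274,034 L.
(b) Chlorine deficit: 6.7 − 1.4 = 5.3 ppm = 5.3 mg/L as Cl₂.
(b) Cl₂ equivalent needed: 5.3 mg/L × 274,034 L = 1,452,000 mg = 1452 g.
(b) Product at 89.7% available chlorine: 1452 / 0.897 = 1619 g.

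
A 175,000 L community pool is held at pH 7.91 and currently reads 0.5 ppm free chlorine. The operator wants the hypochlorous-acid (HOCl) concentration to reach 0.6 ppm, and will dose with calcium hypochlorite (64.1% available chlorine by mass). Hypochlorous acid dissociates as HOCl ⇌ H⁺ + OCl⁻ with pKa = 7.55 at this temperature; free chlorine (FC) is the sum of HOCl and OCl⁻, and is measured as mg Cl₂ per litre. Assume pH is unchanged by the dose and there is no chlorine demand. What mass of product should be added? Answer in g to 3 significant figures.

403 g

[OCl⁻]/[HOCl] = 10^(pH − pKa) = 10^(7.91 − 7.55) = 2.291; fraction as HOCl = 1/(1 + 2.291) = 0.3039.
Free chlorine required for 0.6 ppm HOCl: 0.6 / 0.3039 = 1.975 ppm.
FC to add: 1.975 − 0.5 = 1.475 mg/L as Cl₂.
Cl₂ equivalent: 1.475 mg/L × 175,000 L = 258 g.
Product at 64.1% available Cl: 258 / 0.641 = 402.6 g.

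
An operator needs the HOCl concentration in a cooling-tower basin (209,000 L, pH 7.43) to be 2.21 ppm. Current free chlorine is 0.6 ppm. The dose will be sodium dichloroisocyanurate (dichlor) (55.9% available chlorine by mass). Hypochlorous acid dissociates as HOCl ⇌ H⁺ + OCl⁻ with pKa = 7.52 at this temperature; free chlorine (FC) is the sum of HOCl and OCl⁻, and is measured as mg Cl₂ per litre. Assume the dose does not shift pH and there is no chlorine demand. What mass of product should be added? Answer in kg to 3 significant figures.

1.27 kg

[OCl⁻]/[HOCl] = 10^(pH − pKa) = 10^(7.43 − 7.52) = 0.8128; fraction as HOCl = 1/(1 + 0.8128) = 0.5516.
Free chlorine required for 2.21 ppm HOCl: 2.21 / 0.5516 = 4.006 ppm.
FC to add: 4.006 − 0.6 = 3.406 mg/L as Cl₂.
Cl₂ equivalent: 3.406 mg/L × 209,000 L = 711.9 g.
Product at 55.9% available Cl: 711.9 / 0.559 = 1274 g.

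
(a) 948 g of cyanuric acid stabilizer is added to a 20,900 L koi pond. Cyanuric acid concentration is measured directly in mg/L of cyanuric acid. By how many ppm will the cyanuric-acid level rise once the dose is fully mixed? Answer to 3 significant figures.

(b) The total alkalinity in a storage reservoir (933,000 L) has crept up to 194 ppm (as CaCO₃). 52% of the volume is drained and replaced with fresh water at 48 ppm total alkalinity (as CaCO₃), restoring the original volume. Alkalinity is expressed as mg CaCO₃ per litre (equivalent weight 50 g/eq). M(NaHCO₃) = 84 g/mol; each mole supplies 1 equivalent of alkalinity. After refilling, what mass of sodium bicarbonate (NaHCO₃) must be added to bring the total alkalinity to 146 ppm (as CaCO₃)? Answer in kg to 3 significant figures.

(a) 45.4 ppm; (b) 43.8 kg

(a) Rise: 948 g / 20,900 L × 1000 = 45.36 mg/L.

(b) After draining 52% and refilling: 194 × 0.48 + 48 × 0.52 = 118.08 ppm.
(b) Deficit to target: 146 − 118.08 = 27.92 mg/L.
(b) As CaCO₃: 27.92 mg/L × 933,000 L = 26,050 g; ÷ 50 g/eq ÷ 1 = 521 mol NaHCO₃.
(b) Mass: 521 × 84 = 43,760 g.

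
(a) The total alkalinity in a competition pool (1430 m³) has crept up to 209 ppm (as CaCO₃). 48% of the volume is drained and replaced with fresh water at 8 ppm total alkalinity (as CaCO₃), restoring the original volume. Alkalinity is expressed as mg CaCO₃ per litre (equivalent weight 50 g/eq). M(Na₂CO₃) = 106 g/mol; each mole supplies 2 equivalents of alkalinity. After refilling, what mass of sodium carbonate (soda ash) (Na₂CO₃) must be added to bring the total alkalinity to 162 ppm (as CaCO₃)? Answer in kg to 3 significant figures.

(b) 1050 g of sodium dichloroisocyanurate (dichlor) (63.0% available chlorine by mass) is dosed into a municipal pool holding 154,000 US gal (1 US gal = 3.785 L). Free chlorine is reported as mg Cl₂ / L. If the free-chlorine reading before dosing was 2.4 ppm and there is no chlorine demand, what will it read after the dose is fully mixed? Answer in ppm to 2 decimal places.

(a) 75.0 kg; (b) 3.53 ppm

(a) Volume: 1430 m³ = 1,430,000 L.
(a) After draining 48% and refilling: 209 × 0.52 + 8 × 0.48 = 112.52 ppm.
(a) Deficit to target: 162 − 112.52 = 49.48 mg/L.
(a) As CaCO₃: 49.48 mg/L × 1,430,000 L = 70,760 g; ÷ 50 g/eq ÷ 2 = 707.6 mol Na₂CO₃.
(a) Mass: 707.6 × 106 = 75,000 g.

(b) Volume: 154,000 US gal × 3.785 L/gal = 582,890 L.
(b) Available chlorine delivered: 1050 g × 0.63 = 661.5 g as Cl₂.
(b) Concentration rise: 661.5 g / 582,890 L = 1.135 mg/L = 1.13 ppm.
(b) Final FC: 2.4 + 1.13 = 3.53 ppm.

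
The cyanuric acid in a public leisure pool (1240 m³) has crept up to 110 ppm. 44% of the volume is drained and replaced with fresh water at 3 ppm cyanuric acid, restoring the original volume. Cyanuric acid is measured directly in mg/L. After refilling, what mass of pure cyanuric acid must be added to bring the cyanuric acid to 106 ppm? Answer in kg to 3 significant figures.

53.4 kg

Volume: 1240 m³ = 1,240,000 L.
After draining 44% and refilling: 110 × 0.56 + 3 × 0.44 = 62.92 ppm.
Deficit to target: 106 − 62.92 = 43.08 mg/L.
Mass: 43.08 mg/L × 1,240,000 L = 53,420 g cyanuric acid.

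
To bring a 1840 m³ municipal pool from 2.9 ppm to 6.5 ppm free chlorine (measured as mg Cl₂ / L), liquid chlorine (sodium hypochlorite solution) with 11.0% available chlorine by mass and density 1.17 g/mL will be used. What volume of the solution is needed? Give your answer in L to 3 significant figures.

51.5 L

Volume: 1840 m³ = 1,840,000 L.
Chlorine deficit: 6.5 − 2.9 = 3.6 ppm = 3.6 mg/L as Cl₂.
Cl₂ equivalent needed: 3.6 mg/L × 1,840,000 L = 6,624,000 mg = 6624 g.
Product at 11.0% available chlorine: 6624 / 0.11 = 60,220 g.
Volume at density 1.17 g/mL: 60,220 g ÷ 1.17 g/mL = 51,470 mL.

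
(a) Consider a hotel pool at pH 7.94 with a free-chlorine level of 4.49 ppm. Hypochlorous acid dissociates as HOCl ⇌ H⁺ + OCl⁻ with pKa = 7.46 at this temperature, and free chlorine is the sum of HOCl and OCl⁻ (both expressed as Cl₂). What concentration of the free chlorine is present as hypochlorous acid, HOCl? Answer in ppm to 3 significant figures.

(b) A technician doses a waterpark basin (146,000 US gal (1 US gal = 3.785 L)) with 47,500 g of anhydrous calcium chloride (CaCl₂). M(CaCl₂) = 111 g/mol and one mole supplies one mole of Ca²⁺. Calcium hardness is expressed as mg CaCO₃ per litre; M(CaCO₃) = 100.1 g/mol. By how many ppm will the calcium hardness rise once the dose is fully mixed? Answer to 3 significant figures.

(a) 1.12 ppm; (b) 77.5 ppm

(a) [OCl⁻]/[HOCl] = 10^(pH − pKa) = 10^(7.94 − 7.46) = 10^0.48 = 3.02.
(a) Fraction as HOCl = 1 / (1 + 3.02) = 0.2488.
(a) HOCl = 0.2488 × 4.49 ppm = 1.117 ppm.

(b) Volume: 146,000 US gal × 3.785 L/gal = 552,610 L.
(b) Moles of Ca²⁺: 47,500 g ÷ 111 g/mol = 427.9 mol.
(b) As CaCO₃: 427.9 mol × 100.1 g/mol = 42,840 g.
(b) Rise: 42,840 g / 552,610 L × 1000 = 77.52 mg/L.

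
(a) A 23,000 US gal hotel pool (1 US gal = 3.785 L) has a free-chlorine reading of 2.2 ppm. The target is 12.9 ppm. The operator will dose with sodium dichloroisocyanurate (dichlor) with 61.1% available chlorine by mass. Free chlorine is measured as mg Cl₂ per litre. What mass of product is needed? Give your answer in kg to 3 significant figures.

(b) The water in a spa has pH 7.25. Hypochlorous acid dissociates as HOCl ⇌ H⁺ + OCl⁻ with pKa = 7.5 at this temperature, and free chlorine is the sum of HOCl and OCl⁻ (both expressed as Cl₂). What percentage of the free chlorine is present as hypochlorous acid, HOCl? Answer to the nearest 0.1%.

(a) Volume: 23,000 US gal × 3.785 L/gal = 87,055 L.
(a) Chlorine deficit: 12.9 − 2.2 = 10.7 ppm = 10.7 mg/L as Cl₂.
(a) Cl₂ equivalent needed: 10.7 mg/L × 87,055 L = 931,500 mg = 931.5 g.
(a) Product at 61.1% available chlorine: 931.5 / 0.611 = 1525 g.

(b) [OCl⁻]/[HOCl] = 10^(pH − pKa) = 10^(7.25 − 7.5) = 10^-0.25 = 0.5623.
(b) Fraction as HOCl = 1 / (1 + 0.5623) = 0.6401.

(a) 1.52 kg; (b) 64.0%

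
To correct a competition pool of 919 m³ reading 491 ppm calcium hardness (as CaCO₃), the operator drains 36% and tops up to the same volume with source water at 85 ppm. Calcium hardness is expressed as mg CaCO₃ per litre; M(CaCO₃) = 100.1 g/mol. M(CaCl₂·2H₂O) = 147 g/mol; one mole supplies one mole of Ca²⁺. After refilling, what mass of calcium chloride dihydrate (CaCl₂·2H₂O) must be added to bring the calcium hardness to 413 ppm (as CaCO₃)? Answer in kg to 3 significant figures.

Volume: 919 m³ = 919,000 L.
After draining 36% and refilling: 491 × 0.64 + 85 × 0.36 = 344.84 ppm.
Deficit to target: 413 − 344.84 = 68.16 mg/L.
As CaCO₃: 68.16 mg/L × 919,000 L = 62,640 g; ÷ 100.1 = 625.8 mol Ca²⁺.
Mass: 625.8 × 147 = 91,990 g.

92.0 kg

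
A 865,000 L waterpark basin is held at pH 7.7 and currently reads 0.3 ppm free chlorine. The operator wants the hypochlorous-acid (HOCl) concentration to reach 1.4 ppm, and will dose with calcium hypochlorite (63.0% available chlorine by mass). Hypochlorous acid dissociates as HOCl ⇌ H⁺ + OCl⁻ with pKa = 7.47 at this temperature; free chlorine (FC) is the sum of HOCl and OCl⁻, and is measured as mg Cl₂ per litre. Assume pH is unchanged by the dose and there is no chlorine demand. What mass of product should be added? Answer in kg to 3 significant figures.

[OCl⁻]/[HOCl] = 10^(pH − pKa) = 10^(7.7 − 7.47) = 1.698; fraction as HOCl = 1/(1 + 1.698) = 0.3706.
Free chlorine required for 1.4 ppm HOCl: 1.4 / 0.3706 = 3.778 ppm.
FC to add: 3.778 − 0.3 = 3.478 mg/L as Cl₂.
Cl₂ equivalent: 3.478 mg/L × 865,000 L = 3008 g.
Product at 63.0% available Cl: 3008 / 0.63 = 4775 g.

4.77 kg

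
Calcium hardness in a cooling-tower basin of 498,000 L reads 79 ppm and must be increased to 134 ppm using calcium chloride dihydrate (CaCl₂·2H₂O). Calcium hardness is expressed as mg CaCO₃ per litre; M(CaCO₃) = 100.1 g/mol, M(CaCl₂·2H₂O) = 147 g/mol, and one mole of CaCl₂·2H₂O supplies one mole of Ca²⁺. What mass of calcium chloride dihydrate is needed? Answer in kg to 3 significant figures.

40.2 kg

Hardness to add: (134 − 79) = 55 mg/L as CaCO₃ × 498,000 L = 27,390 g as CaCO₃.
Moles of Ca²⁺ (1 mol Ca²⁺ ≡ 1 mol CaCO₃): 27,390 / 100.1 g/mol = 273.6 mol.
Mass of CaCl₂·2H₂O: 273.6 × 147 = 40,220 g.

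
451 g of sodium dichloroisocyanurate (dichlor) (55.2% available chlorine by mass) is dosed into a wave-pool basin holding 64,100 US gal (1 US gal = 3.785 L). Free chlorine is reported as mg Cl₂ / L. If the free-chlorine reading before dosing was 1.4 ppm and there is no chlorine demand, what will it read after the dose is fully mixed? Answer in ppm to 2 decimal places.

2.43 ppm

Volume: 64,100 US gal × 3.785 L/gal = 242,618 L.
Available chlorine delivered: 451 g × 0.552 = 249 g as Cl₂.
Concentration rise: 249 g / 242,618 L = 1.026 mg/L = 1.03 ppm.
Final FC: 1.4 + 1.03 = 2.43 ppm.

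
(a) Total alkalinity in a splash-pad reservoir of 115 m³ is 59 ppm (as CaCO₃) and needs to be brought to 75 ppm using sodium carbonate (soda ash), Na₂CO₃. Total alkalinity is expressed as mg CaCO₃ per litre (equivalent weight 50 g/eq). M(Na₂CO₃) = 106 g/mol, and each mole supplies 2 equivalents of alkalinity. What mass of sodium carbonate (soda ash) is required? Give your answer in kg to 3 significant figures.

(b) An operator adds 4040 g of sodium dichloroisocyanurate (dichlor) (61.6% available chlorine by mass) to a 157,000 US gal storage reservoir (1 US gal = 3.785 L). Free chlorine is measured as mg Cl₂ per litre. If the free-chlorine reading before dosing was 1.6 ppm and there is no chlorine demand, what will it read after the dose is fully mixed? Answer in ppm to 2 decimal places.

(a) Volume: 115 m³ = 115,000 L.
(a) Alkalinity to add: (75 − 59) = 16 mg/L as CaCO₃ × 115,000 L = 1840 g as CaCO₃.
(a) Equivalents: 1840 g ÷ 50 g/eq = 36.8 eq.
(a) Each mole of Na₂CO₃ supplies 2 eq, so 36.8 / 2 = 18.4 mol.
(a) Mass: 18.4 mol × 106 g/mol = 1950 g.

(b) Volume: 157,000 US gal × 3.785 L/gal = 594,245 L.
(b) Available chlorine delivered: 4040 g × 0.616 = 2489 g as Cl₂.
(b) Concentration rise: 2489 g / 594,245 L = 4.188 mg/L = 4.19 ppm.
(b) Final FC: 1.6 + 4.19 = 5.79 ppm.

(a) 1.95 kg; (b) 5.79 ppm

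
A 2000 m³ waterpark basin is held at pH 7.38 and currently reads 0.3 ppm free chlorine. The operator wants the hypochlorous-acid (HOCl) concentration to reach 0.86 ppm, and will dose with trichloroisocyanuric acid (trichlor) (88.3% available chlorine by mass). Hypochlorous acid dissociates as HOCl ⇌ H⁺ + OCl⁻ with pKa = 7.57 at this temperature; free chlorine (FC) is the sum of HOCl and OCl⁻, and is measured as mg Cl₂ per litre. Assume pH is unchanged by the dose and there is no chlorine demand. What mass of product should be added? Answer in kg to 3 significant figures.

Volume: 2000 m³ = 2,000,000 L.
[OCl⁻]/[HOCl] = 10^(pH − pKa) = 10^(7.38 − 7.57) = 0.6457; fraction as HOCl = 1/(1 + 0.6457) = 0.6077.
Free chlorine required for 0.86 ppm HOCl: 0.86 / 0.6077 = 1.415 ppm.
FC to add: 1.415 − 0.3 = 1.115 mg/L as Cl₂.
Cl₂ equivalent: 1.115 mg/L × 2,000,000 L = 2231 g.
Product at 88.3% available Cl: 2231 / 0.883 = 2526 g.

2.53 kg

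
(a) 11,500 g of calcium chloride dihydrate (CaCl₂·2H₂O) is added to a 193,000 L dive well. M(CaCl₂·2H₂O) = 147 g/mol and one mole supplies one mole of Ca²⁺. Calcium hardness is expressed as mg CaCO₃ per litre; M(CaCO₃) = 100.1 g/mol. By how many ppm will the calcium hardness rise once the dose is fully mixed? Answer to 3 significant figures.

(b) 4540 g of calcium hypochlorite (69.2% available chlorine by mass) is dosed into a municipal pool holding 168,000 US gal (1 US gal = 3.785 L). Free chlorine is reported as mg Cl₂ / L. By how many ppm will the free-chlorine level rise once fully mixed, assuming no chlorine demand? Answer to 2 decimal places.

(a) Moles of Ca²⁺: 11,500 g ÷ 147 g/mol = 78.23 mol.
(a) As CaCO₃: 78.23 mol × 100.1 g/mol = 7831 g.
(a) Rise: 7831 g / 193,000 L × 1000 = 40.57 mg/L.

(b) Volume: 168,000 US gal × 3.785 L/gal = 635,880 L.
(b) Available chlorine delivered: 4540 g × 0.692 = 3142 g as Cl₂.
(b) Concentration rise: 3142 g / 635,880 L = 4.941 mg/L = 4.94 ppm.

(a) 40.6 ppm; (b) 4.94 ppm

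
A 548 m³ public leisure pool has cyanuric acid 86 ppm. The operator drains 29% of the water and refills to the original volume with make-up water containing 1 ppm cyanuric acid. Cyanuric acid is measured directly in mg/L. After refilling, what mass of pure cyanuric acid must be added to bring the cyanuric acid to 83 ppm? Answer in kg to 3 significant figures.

11.9 kg

Volume: 548 m³ = 548,000 L.
After draining 29% and refilling: 86 × 0.71 + 1 × 0.29 = 61.35 ppm.
Deficit to target: 83 − 61.35 = 21.65 mg/L.
Mass: 21.65 mg/L × 548,000 L = 11,860 g cyanuric acid.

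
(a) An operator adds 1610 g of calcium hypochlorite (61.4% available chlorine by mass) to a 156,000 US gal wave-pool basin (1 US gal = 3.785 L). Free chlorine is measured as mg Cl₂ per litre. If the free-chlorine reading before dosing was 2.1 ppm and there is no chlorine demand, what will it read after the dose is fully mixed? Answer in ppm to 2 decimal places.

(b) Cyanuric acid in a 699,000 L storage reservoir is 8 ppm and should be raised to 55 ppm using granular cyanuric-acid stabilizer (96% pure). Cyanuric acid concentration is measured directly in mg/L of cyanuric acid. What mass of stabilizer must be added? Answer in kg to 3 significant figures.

(a) 3.77 ppm; (b) 34.2 kg

(a) Volume: 156,000 US gal × 3.785 L/gal = 590,460 L.
(a) Available chlorine delivered: 1610 g × 0.614 = 988.5 g as Cl₂.
(a) Concentration rise: 988.5 g / 590,460 L = 1.674 mg/L = 1.67 ppm.
(a) Final FC: 2.1 + 1.67 = 3.77 ppm.

(b) CYA to add: (55 − 8) = 47 mg/L × 699,000 L = 32,850 g cyanuric acid.
(b) At 96% purity: 32,850 / 0.96 = 34,220 g product.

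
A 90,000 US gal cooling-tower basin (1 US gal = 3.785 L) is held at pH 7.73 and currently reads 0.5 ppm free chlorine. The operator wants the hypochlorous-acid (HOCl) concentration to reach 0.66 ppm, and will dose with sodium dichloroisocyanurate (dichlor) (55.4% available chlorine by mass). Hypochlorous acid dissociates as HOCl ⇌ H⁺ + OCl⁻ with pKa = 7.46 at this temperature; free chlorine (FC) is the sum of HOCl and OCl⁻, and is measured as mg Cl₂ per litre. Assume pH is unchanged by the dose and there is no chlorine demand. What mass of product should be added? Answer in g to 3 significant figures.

854 g

Volume: 90,000 US gal × 3.785 L/gal = 340,650 L.
[OCl⁻]/[HOCl] = 10^(pH − pKa) = 10^(7.73 − 7.46) = 1.862; fraction as HOCl = 1/(1 + 1.862) = 0.3494.
Free chlorine required for 0.66 ppm HOCl: 0.66 / 0.3494 = 1.889 ppm.
FC to add: 1.889 − 0.5 = 1.389 mg/L as Cl₂.
Cl₂ equivalent: 1.389 mg/L × 340,650 L = 473.2 g.
Product at 55.4% available Cl: 473.2 / 0.554 = 854.1 g.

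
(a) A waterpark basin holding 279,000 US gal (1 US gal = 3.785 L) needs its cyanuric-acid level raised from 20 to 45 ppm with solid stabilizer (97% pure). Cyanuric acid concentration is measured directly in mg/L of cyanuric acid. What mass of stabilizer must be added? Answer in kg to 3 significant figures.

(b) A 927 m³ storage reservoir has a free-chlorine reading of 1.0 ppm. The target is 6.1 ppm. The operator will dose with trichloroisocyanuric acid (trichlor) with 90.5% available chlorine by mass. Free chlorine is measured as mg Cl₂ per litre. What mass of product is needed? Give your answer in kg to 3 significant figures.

(a) Volume: 279,000 US gal × 3.785 L/gal = 1,056,015 L.
(a) CYA to add: (45 − 20) = 25 mg/L × 1,056,015 L = 26,400 g cyanuric acid.
(a) At 97% purity: 26,400 / 0.97 = 27,220 g product.

(b) Volume: 927 m³ = 927,000 L.
(b) Chlorine deficit: 6.1 − 1.0 = 5.1 ppm = 5.1 mg/L as Cl₂.
(b) Cl₂ equivalent needed: 5.1 mg/L × 927,000 L = 4,728,000 mg = 4728 g.
(b) Product at 90.5% available chlorine: 4728 / 0.905 = 5224 g.

(a) 27.2 kg; (b) 5.22 kg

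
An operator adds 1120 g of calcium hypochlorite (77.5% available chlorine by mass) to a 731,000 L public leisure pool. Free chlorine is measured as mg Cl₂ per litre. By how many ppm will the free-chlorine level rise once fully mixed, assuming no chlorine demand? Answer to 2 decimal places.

1.19 ppm

Available chlorine delivered: 1120 g × 0.775 = 868 g as Cl₂.
Concentration rise: 868 g / 731,000 L = 1.187 mg/L = 1.19 ppm.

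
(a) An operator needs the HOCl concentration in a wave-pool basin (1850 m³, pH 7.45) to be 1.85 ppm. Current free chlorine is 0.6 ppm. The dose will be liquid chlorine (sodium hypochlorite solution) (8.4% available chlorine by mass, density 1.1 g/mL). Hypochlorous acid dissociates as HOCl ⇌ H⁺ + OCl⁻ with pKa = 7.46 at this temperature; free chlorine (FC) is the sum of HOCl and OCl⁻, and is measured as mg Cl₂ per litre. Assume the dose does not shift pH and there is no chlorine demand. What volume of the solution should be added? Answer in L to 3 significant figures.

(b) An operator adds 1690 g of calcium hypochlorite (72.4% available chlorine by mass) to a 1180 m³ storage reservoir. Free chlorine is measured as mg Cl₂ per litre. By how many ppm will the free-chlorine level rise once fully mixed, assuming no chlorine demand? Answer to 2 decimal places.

(a) 61.2 L; (b) 1.04 ppm

(a) Volume: 1850 m³ = 1,850,000 L.
(a) [OCl⁻]/[HOCl] = 10^(pH − pKa) = 10^(7.45 − 7.46) = 0.9772; fraction as HOCl = 1/(1 + 0.9772) = 0.5058.
(a) Free chlorine required for 1.85 ppm HOCl: 1.85 / 0.5058 = 3.658 ppm.
(a) FC to add: 3.658 − 0.6 = 3.058 mg/L as Cl₂.
(a) Cl₂ equivalent: 3.058 mg/L × 1,850,000 L = 5657 g.
(a) Product at 8.4% available Cl: 5657 / 0.084 = 67,350 g.
(a) Volume: 67,350 g ÷ 1.1 g/mL = 61,220 mL.

(b) Volume: 1180 m³ = 1,180,000 L.
(b) Available chlorine delivered: 1690 g × 0.724 = 1224 g as Cl₂.
(b) Concentration rise: 1224 g / 1,180,000 L = 1.037 mg/L = 1.04 ppm.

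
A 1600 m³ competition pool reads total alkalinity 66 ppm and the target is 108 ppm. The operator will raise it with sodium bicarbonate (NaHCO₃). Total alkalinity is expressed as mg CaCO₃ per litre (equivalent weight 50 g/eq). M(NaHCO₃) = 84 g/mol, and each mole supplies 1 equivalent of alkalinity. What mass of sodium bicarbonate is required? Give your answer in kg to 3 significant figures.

113 kg

Volume: 1600 m³ = 1,600,000 L.
Alkalinity to add: (108 − 66) = 42 mg/L as CaCO₃ × 1,600,000 L = 67,200 g as CaCO₃.
Equivalents: 67,200 g ÷ 50 g/eq = 1344 eq.
NaHCO₃ supplies 1 eq per mole → 1344 mol.
Mass: 1344 mol × 84 g/mol = 112,900 g.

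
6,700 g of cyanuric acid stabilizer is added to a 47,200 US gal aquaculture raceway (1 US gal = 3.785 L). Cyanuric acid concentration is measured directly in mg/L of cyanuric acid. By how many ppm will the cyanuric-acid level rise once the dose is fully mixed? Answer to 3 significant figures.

37.5 ppm

Volume: 47,200 US gal × 3.785 L/gal = 178,652 L.
Rise: 6,700 g / 178,652 L × 1000 = 37.5 mg/L.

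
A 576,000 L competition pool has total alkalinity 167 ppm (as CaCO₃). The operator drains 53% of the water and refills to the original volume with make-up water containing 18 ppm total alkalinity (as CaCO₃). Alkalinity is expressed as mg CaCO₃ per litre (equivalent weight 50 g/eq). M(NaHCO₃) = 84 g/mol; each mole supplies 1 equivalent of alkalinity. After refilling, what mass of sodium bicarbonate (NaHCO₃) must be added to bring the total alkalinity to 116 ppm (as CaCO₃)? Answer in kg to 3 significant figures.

After draining 53% and refilling: 167 × 0.47 + 18 × 0.53 = 88.03 ppm.
Deficit to target: 116 − 88.03 = 27.97 mg/L.
As CaCO₃: 27.97 mg/L × 576,000 L = 16,110 g; ÷ 50 g/eq ÷ 1 = 322.2 mol NaHCO₃.
Mass: 322.2 × 84 = 27,070 g.

27.1 kg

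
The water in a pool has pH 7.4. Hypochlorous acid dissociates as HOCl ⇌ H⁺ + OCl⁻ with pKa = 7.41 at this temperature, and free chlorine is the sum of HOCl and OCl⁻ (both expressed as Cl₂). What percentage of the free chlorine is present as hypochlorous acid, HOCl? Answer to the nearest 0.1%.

50.6%

[OCl⁻]/[HOCl] = 10^(pH − pKa) = 10^(7.4 − 7.41) = 10^-0.01 = 0.9772.
Fraction as HOCl = 1 / (1 + 0.9772) = 0.5058.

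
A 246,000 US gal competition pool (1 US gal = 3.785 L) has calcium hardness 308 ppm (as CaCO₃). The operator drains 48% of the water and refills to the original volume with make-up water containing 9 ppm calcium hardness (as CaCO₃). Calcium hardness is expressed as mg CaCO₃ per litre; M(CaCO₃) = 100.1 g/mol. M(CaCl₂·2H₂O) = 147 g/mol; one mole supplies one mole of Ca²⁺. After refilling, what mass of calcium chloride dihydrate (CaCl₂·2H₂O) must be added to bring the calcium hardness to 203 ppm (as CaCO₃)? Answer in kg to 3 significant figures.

52.7 kg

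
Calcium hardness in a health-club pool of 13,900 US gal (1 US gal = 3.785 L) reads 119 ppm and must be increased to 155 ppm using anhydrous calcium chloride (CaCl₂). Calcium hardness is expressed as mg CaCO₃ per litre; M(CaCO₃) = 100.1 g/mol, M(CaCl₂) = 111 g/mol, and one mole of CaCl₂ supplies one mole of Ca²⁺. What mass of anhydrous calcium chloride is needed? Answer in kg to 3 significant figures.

Volume: 13,900 US gal × 3.785 L/gal = 52,612 L.
Hardness to add: (155 − 119) = 36 mg/L as CaCO₃ × 52,612 L = 1894 g as CaCO₃.
Moles of Ca²⁺ (1 mol Ca²⁺ ≡ 1 mol CaCO₃): 1894 / 100.1 g/mol = 18.92 mol.
Mass of CaCl₂: 18.92 × 111 = 2100 g.

2.10 kg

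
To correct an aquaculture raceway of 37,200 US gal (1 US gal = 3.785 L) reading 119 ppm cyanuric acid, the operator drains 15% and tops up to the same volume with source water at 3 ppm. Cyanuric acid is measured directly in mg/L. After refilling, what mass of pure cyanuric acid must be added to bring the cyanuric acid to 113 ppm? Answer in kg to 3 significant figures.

1.61 kg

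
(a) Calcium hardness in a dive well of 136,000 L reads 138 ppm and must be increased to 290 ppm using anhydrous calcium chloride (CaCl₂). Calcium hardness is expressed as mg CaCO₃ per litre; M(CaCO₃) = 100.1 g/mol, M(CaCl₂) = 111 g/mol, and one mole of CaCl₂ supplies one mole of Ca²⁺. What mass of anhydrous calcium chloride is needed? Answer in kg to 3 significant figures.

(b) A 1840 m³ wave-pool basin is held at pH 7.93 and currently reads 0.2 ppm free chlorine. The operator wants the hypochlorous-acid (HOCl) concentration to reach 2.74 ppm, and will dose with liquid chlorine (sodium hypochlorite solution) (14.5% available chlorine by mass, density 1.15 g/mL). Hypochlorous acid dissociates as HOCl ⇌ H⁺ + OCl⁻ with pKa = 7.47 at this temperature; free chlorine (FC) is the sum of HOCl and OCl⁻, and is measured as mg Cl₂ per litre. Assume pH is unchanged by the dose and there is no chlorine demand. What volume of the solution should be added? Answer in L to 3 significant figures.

(a) Hardness to add: (290 − 138) = 152 mg/L as CaCO₃ × 136,000 L = 20,670 g as CaCO₃.
(a) Moles of Ca²⁺ (1 mol Ca²⁺ ≡ 1 mol CaCO₃): 20,670 / 100.1 g/mol = 206.5 mol.
(a) Mass of CaCl₂: 206.5 × 111 = 22,920 g.

(b) Volume: 1840 m³ = 1,840,000 L.
(b) [OCl⁻]/[HOCl] = 10^(pH − pKa) = 10^(7.93 − 7.47) = 2.884; fraction as HOCl = 1/(1 + 2.884) = 0.2575.
(b) Free chlorine required for 2.74 ppm HOCl: 2.74 / 0.2575 = 10.64 ppm.
(b) FC to add: 10.64 − 0.2 = 10.44 mg/L as Cl₂.
(b) Cl₂ equivalent: 10.44 mg/L × 1,840,000 L = 19,210 g.
(b) Product at 14.5% available Cl: 19,210 / 0.145 = 132,500 g.
(b) Volume: 132,500 g ÷ 1.15 g/mL = 115,200 mL.

(a) 22.9 kg; (b) 115 L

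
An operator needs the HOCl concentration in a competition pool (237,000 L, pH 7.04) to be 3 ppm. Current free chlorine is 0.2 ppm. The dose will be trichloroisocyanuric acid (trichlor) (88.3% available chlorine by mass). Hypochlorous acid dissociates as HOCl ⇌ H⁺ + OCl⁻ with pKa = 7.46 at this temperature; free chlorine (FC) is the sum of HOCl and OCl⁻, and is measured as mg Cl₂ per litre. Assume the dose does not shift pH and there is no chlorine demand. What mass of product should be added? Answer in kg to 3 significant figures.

[OCl⁻]/[HOCl] = 10^(pH − pKa) = 10^(7.04 − 7.46) = 0.3802; fraction as HOCl = 1/(1 + 0.3802) = 0.7245.
Free chlorine required for 3 ppm HOCl: 3 / 0.7245 = 4.141 ppm.
FC to add: 4.141 − 0.2 = 3.941 mg/L as Cl₂.
Cl₂ equivalent: 3.941 mg/L × 237,000 L = 933.9 g.
Product at 88.3% available Cl: 933.9 / 0.883 = 1058 g.

1.06 kg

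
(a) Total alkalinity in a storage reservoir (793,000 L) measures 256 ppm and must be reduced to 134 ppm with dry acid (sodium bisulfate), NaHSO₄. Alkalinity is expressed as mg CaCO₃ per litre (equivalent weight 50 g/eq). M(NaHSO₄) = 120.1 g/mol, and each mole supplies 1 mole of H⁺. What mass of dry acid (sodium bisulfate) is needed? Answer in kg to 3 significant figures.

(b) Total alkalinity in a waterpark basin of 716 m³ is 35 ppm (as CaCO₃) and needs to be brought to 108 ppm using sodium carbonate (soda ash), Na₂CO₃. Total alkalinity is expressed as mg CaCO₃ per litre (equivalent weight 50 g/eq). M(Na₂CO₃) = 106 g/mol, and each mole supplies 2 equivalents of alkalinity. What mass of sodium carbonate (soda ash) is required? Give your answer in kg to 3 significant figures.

(a) Alkalinity to neutralize: (256 − 134) = 122 mg/L as CaCO₃ × 793,000 L = 96,750 g as CaCO₃.
(a) Equivalents of H⁺ required: 96,750 ÷ 50 g/eq = 1935 eq = 1935 mol NaHSO₄.
(a) Mass of NaHSO₄: 1935 × 120.1 = 232,400 g.

(b) Volume: 716 m³ = 716,000 L.
(b) Alkalinity to add: (108 − 35) = 73 mg/L as CaCO₃ × 716,000 L = 52,270 g as CaCO₃.
(b) Equivalents: 52,270 g ÷ 50 g/eq = 1045 eq.
(b) Each mole of Na₂CO₃ supplies 2 eq, so 1045 / 2 = 522.7 mol.
(b) Mass: 522.7 mol × 106 g/mol = 55,400 g.

(a) 232 kg; (b) 55.4 kg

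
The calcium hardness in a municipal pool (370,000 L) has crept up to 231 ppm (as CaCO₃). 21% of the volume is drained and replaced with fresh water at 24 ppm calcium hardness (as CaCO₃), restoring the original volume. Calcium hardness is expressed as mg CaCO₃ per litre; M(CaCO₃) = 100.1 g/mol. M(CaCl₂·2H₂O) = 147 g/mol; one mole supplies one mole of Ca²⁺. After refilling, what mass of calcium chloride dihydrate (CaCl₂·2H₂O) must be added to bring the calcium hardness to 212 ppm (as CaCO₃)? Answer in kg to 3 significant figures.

After draining 21% and refilling: 231 × 0.79 + 24 × 0.21 = 187.53 ppm.
Deficit to target: 212 − 187.53 = 24.47 mg/L.
As CaCO₃: 24.47 mg/L × 370,000 L = 9054 g; ÷ 100.1 = 90.45 mol Ca²⁺.
Mass: 90.45 × 147 = 13,300 g.

13.3 kg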